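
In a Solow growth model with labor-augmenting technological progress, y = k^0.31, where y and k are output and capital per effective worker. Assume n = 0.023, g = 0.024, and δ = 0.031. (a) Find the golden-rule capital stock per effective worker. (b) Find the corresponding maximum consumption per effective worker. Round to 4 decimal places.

Capital per effective worker breaks even when investment replaces (n + g + δ)·k; here n + g + δ = 0.078.
Golden rule sets MPK = n+g+δ: 0.31·k^(0.31−1) = 0.078, so k_gold = (0.31/0.078)^(1/0.69) ≈ 7.3876.
y_gold = 7.3876^0.31 ≈ 1.8588; c_gold = y_gold − 0.078·k_gold ≈ 1.2826.

(a) k_gold ≈ 7.3876; (b) c_gold ≈ 1.2826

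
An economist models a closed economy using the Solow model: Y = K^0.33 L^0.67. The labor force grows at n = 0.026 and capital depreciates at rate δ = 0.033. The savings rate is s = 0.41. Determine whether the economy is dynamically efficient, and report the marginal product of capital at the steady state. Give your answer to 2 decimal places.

dynamically inefficient; MPK ≈ 0.05

Break-even investment rate: n + δ = 0.026 + 0.033 = 0.059.
Steady-state k*: s·k^0.33 = 0.059·k gives k* = (0.41/0.059)^(1/0.67) ≈ 18.0557.
MPK = 0.33·18.0557^(-0.67) ≈ 0.0475.
MPK < n+δ = 0.059, so the economy is dynamically inefficient (over-saving).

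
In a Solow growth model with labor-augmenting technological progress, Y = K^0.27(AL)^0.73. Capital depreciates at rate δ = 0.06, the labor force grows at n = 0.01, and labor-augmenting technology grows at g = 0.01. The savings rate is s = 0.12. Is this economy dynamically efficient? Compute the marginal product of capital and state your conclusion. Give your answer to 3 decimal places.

dynamically efficient; MPK ≈ 0.180

n + g + δ = 0.01 + 0.01 + 0.06 = 0.08.
Steady-state k*: s·k^0.27 = 0.08·k gives k* = (0.12/0.08)^(1/0.73) ≈ 1.7427.
MPK = 0.27·1.7427^(-0.73) ≈ 0.1800.
MPK > n+g+δ = 0.08, so the economy is dynamically efficient (under-saving).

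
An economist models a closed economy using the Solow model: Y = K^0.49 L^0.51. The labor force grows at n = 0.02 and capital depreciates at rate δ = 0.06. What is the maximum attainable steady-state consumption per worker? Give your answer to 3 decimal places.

c_gold ≈ 2.909

Break-even investment rate: n + δ = 0.02 + 0.06 = 0.08.
Golden rule sets MPK = n+δ: 0.49·k^(0.49−1) = 0.08, so k_gold = (0.49/0.08)^(1/0.51) ≈ 34.9418.
y_gold = 34.9418^0.49 ≈ 5.7048.
c_gold = y_gold − (n+δ)·k_gold = 5.7048 − 0.08·34.9418 ≈ 2.9094.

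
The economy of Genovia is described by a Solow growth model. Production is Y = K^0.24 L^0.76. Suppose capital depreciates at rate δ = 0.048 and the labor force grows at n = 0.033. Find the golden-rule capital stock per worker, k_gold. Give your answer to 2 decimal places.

Capital per worker breaks even when investment replaces (n + δ)·k; here n + δ = 0.081.
Setting f'(k) = n+δ gives 0.24·k^(0.24−1) = 0.081, hence k_gold = (0.24/0.081)^(1/0.76) ≈ 4.1753.

k_gold ≈ 4.18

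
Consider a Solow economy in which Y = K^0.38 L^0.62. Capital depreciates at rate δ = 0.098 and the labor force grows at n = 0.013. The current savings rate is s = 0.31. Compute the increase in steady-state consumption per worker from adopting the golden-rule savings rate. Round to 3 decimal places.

Δc ≈ 0.023

The effective depreciation rate is n + δ = 0.013 + 0.098 = 0.111.
Current steady state (s = 0.31): k* = (0.31/0.111)^(1/0.62) ≈ 5.2410, y* = 5.2410^0.38 ≈ 1.8766, c* = (1−0.31)·1.8766 ≈ 1.2949.
Setting f'(k) = n+δ gives 0.38·k^(0.38−1) = 0.111, hence k_gold = (0.38/0.111)^(1/0.62) ≈ 7.2784.
y_gold = 7.2784^0.38 ≈ 2.1260, c_gold = y_gold − 0.111·k_gold ≈ 1.3181.
Gain: Δc = 1.3181 − 1.2949 ≈ 0.0233.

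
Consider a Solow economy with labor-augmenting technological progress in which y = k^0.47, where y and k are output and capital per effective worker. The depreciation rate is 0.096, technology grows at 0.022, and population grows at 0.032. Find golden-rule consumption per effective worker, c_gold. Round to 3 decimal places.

Capital per effective worker breaks even when investment replaces (n + g + δ)·k; here n + g + δ = 0.15.
Setting f'(k) = n+g+δ gives 0.47·k^(0.47−1) = 0.15, hence k_gold = (0.47/0.15)^(1/0.53) ≈ 8.6270.
y_gold = 8.6270^0.47 ≈ 2.7533.
c_gold = y_gold − (n+g+δ)·k_gold = 2.7533 − 0.15·8.6270 ≈ 1.4593.

c_gold ≈ 1.459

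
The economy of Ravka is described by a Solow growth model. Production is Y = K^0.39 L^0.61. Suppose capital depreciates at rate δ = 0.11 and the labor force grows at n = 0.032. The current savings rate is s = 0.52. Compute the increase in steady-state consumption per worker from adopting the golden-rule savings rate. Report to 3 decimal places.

Δc ≈ 0.063

n + δ = 0.032 + 0.11 = 0.142.
Current steady state (s = 0.52): k* = (0.52/0.142)^(1/0.61) ≈ 8.3970, y* = 8.3970^0.39 ≈ 2.2930, c* = (1−0.52)·2.2930 ≈ 1.1006.
Setting f'(k) = n+δ gives 0.39·k^(0.39−1) = 0.142, hence k_gold = (0.39/0.142)^(1/0.61) ≈ 5.2397.
y_gold = 5.2397^0.39 ≈ 1.9078, c_gold = y_gold − 0.142·k_gold ≈ 1.1637.
Gain: Δc = 1.1637 − 1.1006 ≈ 0.0631.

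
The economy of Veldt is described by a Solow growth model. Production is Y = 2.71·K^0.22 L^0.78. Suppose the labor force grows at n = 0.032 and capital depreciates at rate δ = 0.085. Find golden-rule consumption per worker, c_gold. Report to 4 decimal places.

c_gold ≈ 3.3460

n + δ = 0.032 + 0.085 = 0.117.
Golden rule sets MPK = n+δ: 0.22·2.71·k^(0.22−1) = 0.117, so k_gold = (0.22·2.71/0.117)^(1/0.78) ≈ 8.0663.
y_gold = 2.71·8.0663^0.22 ≈ 4.2898.
c_gold = y_gold − (n+δ)·k_gold = 4.2898 − 0.117·8.0663 ≈ 3.3460.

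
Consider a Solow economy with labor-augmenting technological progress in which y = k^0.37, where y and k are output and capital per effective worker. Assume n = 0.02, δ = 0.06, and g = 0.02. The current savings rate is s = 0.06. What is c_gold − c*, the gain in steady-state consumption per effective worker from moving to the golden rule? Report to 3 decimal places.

Δc ≈ 0.662

Capital per effective worker breaks even when investment replaces (n + g + δ)·k; here n + g + δ = 0.1.
Current steady state (s = 0.06): k* = (0.06/0.1)^(1/0.63) ≈ 0.4445, y* = 0.4445^0.37 ≈ 0.7408, c* = (1−0.06)·0.7408 ≈ 0.6964.
Golden rule sets MPK = n+g+δ: 0.37·k^(0.37−1) = 0.1, so k_gold = (0.37/0.1)^(1/0.63) ≈ 7.9782.
y_gold = 7.9782^0.37 ≈ 2.1563, c_gold = y_gold − 0.1·k_gold ≈ 1.3585.
Gain: Δc = 1.3585 − 0.6964 ≈ 0.6621.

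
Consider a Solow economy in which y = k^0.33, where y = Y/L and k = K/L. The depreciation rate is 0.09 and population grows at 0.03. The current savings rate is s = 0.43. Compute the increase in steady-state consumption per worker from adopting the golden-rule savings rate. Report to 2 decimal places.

Δc ≈ 0.03

Break-even investment rate: n + δ = 0.03 + 0.09 = 0.12.
Current steady state (s = 0.43): k* = (0.43/0.12)^(1/0.67) ≈ 6.7188, y* = 6.7188^0.33 ≈ 1.8750, c* = (1−0.43)·1.8750 ≈ 1.0688.
Setting f'(k) = n+δ gives 0.33·k^(0.33−1) = 0.12, hence k_gold = (0.33/0.12)^(1/0.67) ≈ 4.5261.
y_gold = 4.5261^0.33 ≈ 1.6458, c_gold = y_gold − 0.12·k_gold ≈ 1.1027.
Gain: Δc = 1.1027 − 1.0688 ≈ 0.0339.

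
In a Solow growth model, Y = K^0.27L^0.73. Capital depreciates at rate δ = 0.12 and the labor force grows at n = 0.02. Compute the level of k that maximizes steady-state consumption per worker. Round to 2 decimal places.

k_gold ≈ 2.46

The effective depreciation rate is n + δ = 0.02 + 0.12 = 0.14.
Golden rule sets MPK = n+δ: 0.27·k^(0.27−1) = 0.14, so k_gold = (0.27/0.14)^(1/0.73) ≈ 2.4589.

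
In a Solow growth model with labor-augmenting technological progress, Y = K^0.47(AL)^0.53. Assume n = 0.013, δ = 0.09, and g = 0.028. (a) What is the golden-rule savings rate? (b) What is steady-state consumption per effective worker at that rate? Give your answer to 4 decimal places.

Capital per effective worker breaks even when investment replaces (n + g + δ)·k; here n + g + δ = 0.131.
For Cobb-Douglas, s_gold equals capital's share: s_gold = 0.47.
Maximizing c = f(k) − (n+g+δ)·k gives f'(k) = n+g+δ, i.e. 0.47·k^(0.47−1) = 0.131, so k_gold = (0.47/0.131)^(1/0.53) ≈ 11.1389.
y_gold = 11.1389^0.47 ≈ 3.1047; c_gold = (1−0.47)·y_gold ≈ 1.6455.

(a) s_gold = 0.4700; (b) c_gold ≈ 1.6455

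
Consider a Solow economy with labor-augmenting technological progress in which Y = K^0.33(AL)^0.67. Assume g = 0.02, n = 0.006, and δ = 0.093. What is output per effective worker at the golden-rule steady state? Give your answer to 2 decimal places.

The effective depreciation rate is n + g + δ = 0.006 + 0.02 + 0.093 = 0.119.
Setting f'(k) = n+g+δ gives 0.33·k^(0.33−1) = 0.119, hence k_gold = (0.33/0.119)^(1/0.67) ≈ 4.5829.
Output: y_gold = k_gold^0.33 = 4.5829^0.33 ≈ 1.6526.

y_gold ≈ 1.65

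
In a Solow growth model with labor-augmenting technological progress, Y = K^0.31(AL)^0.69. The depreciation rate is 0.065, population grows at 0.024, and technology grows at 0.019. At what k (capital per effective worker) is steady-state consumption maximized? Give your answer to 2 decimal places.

k_gold ≈ 4.61

Break-even investment rate: n + g + δ = 0.024 + 0.019 + 0.065 = 0.108.
Setting f'(k) = n+g+δ gives 0.31·k^(0.31−1) = 0.108, hence k_gold = (0.31/0.108)^(1/0.69) ≈ 4.6098.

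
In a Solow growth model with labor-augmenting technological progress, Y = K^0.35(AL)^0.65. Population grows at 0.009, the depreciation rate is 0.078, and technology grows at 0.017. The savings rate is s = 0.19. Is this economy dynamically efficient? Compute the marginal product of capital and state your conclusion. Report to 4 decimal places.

dynamically efficient; MPK ≈ 0.1916

n + g + δ = 0.009 + 0.017 + 0.078 = 0.104.
Steady-state k*: s·k^0.35 = 0.104·k gives k* = (0.19/0.104)^(1/0.65) ≈ 2.5272.
MPK = 0.35·2.5272^(-0.65) ≈ 0.1916.
MPK > n+g+δ = 0.104, so the economy is dynamically efficient (under-saving).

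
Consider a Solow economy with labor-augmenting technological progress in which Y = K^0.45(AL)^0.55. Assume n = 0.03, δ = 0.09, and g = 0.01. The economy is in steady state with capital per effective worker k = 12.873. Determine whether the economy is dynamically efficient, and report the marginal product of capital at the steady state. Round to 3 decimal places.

n + g + δ = 0.03 + 0.01 + 0.09 = 0.13.
MPK = 0.45·k^(0.45−1) = 0.45·12.873^(-0.55) ≈ 0.1104.
MPK < 0.13, so the economy is dynamically inefficient (over-saving).

dynamically inefficient; MPK ≈ 0.110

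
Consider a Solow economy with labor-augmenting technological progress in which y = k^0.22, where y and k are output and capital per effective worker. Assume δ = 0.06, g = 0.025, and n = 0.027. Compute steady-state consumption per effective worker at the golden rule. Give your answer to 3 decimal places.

Capital per effective worker breaks even when investment replaces (n + g + δ)·k; here n + g + δ = 0.112.
Maximizing c = f(k) − (n+g+δ)·k gives f'(k) = n+g+δ, i.e. 0.22·k^(0.22−1) = 0.112, so k_gold = (0.22/0.112)^(1/0.78) ≈ 2.3763.
y_gold = 2.3763^0.22 ≈ 1.2098.
c_gold = y_gold − (n+g+δ)·k_gold = 1.2098 − 0.112·2.3763 ≈ 0.9436.

c_gold ≈ 0.944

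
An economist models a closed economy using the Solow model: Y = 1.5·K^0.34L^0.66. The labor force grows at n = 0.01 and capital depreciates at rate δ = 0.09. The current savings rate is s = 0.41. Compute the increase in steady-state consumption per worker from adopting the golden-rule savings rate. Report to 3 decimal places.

Δc ≈ 0.036

Capital per worker breaks even when investment replaces (n + δ)·k; here n + δ = 0.1.
Current steady state (s = 0.41): k* = (0.41·1.5/0.1)^(1/0.66) ≈ 15.6771, y* = 1.5·15.6771^0.34 ≈ 3.8237, c* = (1−0.41)·3.8237 ≈ 2.2560.
At the golden rule the marginal product of capital equals n+δ: 0.34·1.5·k^(0.34−1) = 0.1. Solving, k_gold = (0.34·1.5/0.1)^(1/0.66) ≈ 11.8053.
y_gold = 1.5·11.8053^0.34 ≈ 3.4721, c_gold = y_gold − 0.1·k_gold ≈ 2.2916.
Gain: Δc = 2.2916 − 2.2560 ≈ 0.0356.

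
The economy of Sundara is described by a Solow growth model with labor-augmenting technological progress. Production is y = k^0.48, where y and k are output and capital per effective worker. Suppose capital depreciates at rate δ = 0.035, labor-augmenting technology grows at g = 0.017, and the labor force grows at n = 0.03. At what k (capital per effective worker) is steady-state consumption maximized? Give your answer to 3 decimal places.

k_gold ≈ 29.910

The effective depreciation rate is n + g + δ = 0.03 + 0.017 + 0.035 = 0.082.
At the golden rule the marginal product of capital equals n+g+δ: 0.48·k^(0.48−1) = 0.082. Solving, k_gold = (0.48/0.082)^(1/0.52) ≈ 29.9104.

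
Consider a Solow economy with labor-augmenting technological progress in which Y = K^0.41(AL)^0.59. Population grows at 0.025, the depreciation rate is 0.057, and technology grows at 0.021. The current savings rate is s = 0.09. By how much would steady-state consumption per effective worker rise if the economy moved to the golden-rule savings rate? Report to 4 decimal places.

Break-even investment rate: n + g + δ = 0.025 + 0.021 + 0.057 = 0.103.
Current steady state (s = 0.09): k* = (0.09/0.103)^(1/0.59) ≈ 0.7956, y* = 0.7956^0.41 ≈ 0.9105, c* = (1−0.09)·0.9105 ≈ 0.8286.
At the golden rule the marginal product of capital equals n+g+δ: 0.41·k^(0.41−1) = 0.103. Solving, k_gold = (0.41/0.103)^(1/0.59) ≈ 10.3958.
y_gold = 10.3958^0.41 ≈ 2.6116, c_gold = y_gold − 0.103·k_gold ≈ 1.5409.
Gain: Δc = 1.5409 − 0.8286 ≈ 0.7123.

Δc ≈ 0.7123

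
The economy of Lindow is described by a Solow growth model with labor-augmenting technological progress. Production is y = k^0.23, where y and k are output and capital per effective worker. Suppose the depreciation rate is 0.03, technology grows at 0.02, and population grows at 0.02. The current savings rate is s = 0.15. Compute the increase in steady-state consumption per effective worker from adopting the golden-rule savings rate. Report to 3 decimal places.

Δc ≈ 0.031

n + g + δ = 0.02 + 0.02 + 0.03 = 0.07.
Current steady state (s = 0.15): k* = (0.15/0.07)^(1/0.77) ≈ 2.6907, y* = 2.6907^0.23 ≈ 1.2556, c* = (1−0.15)·1.2556 ≈ 1.0673.
Golden rule sets MPK = n+g+δ: 0.23·k^(0.23−1) = 0.07, so k_gold = (0.23/0.07)^(1/0.77) ≈ 4.6876.
y_gold = 4.6876^0.23 ≈ 1.4267, c_gold = y_gold − 0.07·k_gold ≈ 1.0985.
Gain: Δc = 1.0985 − 1.0673 ≈ 0.0312.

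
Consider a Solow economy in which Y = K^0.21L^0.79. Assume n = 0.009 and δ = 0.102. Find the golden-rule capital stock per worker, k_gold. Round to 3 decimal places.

k_gold ≈ 2.241

Capital per worker breaks even when investment replaces (n + δ)·k; here n + δ = 0.111.
Maximizing c = f(k) − (n+δ)·k gives f'(k) = n+δ, i.e. 0.21·k^(0.21−1) = 0.111, so k_gold = (0.21/0.111)^(1/0.79) ≈ 2.2413.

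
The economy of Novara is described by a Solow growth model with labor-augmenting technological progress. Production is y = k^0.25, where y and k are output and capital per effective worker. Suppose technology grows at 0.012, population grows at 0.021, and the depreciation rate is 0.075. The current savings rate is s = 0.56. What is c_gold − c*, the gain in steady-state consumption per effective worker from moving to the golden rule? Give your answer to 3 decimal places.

Δc ≈ 0.231

Capital per effective worker breaks even when investment replaces (n + g + δ)·k; here n + g + δ = 0.108.
Current steady state (s = 0.56): k* = (0.56/0.108)^(1/0.75) ≈ 8.9747, y* = 8.9747^0.25 ≈ 1.7308, c* = (1−0.56)·1.7308 ≈ 0.7616.
Setting f'(k) = n+g+δ gives 0.25·k^(0.25−1) = 0.108, hence k_gold = (0.25/0.108)^(1/0.75) ≈ 3.0621.
y_gold = 3.0621^0.25 ≈ 1.3228, c_gold = y_gold − 0.108·k_gold ≈ 0.9921.
Gain: Δc = 0.9921 − 0.7616 ≈ 0.2306.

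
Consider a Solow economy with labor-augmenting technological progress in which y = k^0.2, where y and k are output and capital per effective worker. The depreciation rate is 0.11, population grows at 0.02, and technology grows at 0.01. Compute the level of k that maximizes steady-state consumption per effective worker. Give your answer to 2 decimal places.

k_gold ≈ 1.56

The effective depreciation rate is n + g + δ = 0.02 + 0.01 + 0.11 = 0.14.
Maximizing c = f(k) − (n+g+δ)·k gives f'(k) = n+g+δ, i.e. 0.2·k^(0.2−1) = 0.14, so k_gold = (0.2/0.14)^(1/0.8) ≈ 1.5618.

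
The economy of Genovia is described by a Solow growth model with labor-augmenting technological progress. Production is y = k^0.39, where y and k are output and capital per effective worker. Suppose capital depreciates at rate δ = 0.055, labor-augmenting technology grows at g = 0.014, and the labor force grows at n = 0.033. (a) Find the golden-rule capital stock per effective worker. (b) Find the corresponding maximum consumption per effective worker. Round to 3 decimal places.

Break-even investment rate: n + g + δ = 0.033 + 0.014 + 0.055 = 0.102.
Setting f'(k) = n+g+δ gives 0.39·k^(0.39−1) = 0.102, hence k_gold = (0.39/0.102)^(1/0.61) ≈ 9.0128.
y_gold = 9.0128^0.39 ≈ 2.3572; c_gold = y_gold − 0.102·k_gold ≈ 1.4379.

(a) k_gold ≈ 9.013; (b) c_gold ≈ 1.438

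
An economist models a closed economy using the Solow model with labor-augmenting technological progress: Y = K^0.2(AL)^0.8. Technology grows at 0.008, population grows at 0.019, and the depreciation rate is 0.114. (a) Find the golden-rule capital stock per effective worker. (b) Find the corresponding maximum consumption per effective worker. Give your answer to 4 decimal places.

(a) k_gold ≈ 1.5480; (b) c_gold ≈ 0.8731

The effective depreciation rate is n + g + δ = 0.019 + 0.008 + 0.114 = 0.141.
Setting f'(k) = n+g+δ gives 0.2·k^(0.2−1) = 0.141, hence k_gold = (0.2/0.141)^(1/0.8) ≈ 1.5480.
y_gold = 1.5480^0.2 ≈ 1.0913; c_gold = y_gold − 0.141·k_gold ≈ 0.8731.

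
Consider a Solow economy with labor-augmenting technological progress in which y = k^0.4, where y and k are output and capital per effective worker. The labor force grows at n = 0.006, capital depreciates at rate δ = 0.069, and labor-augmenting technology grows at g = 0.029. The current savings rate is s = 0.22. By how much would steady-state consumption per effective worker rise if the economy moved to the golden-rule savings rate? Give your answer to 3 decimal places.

Δc ≈ 0.188

Capital per effective worker breaks even when investment replaces (n + g + δ)·k; here n + g + δ = 0.104.
Current steady state (s = 0.22): k* = (0.22/0.104)^(1/0.6) ≈ 3.4859, y* = 3.4859^0.4 ≈ 1.6479, c* = (1−0.22)·1.6479 ≈ 1.2853.
Setting f'(k) = n+g+δ gives 0.4·k^(0.4−1) = 0.104, hence k_gold = (0.4/0.104)^(1/0.6) ≈ 9.4416.
y_gold = 9.4416^0.4 ≈ 2.4548, c_gold = y_gold − 0.104·k_gold ≈ 1.4729.
Gain: Δc = 1.4729 − 1.2853 ≈ 0.1875.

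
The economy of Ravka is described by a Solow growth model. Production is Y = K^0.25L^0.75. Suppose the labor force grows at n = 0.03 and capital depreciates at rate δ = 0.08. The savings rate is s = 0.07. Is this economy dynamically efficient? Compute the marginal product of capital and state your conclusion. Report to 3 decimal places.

dynamically efficient; MPK ≈ 0.393

The effective depreciation rate is n + δ = 0.03 + 0.08 = 0.11.
Steady-state k*: s·k^0.25 = 0.11·k gives k* = (0.07/0.11)^(1/0.75) ≈ 0.5474.
MPK = 0.25·0.5474^(-0.75) ≈ 0.3929.
MPK > n+δ = 0.11, so the economy is dynamically efficient (under-saving).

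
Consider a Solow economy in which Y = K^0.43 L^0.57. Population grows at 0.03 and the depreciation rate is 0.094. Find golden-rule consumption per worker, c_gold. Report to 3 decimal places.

c_gold ≈ 1.456

n + δ = 0.03 + 0.094 = 0.124.
Golden rule sets MPK = n+δ: 0.43·k^(0.43−1) = 0.124, so k_gold = (0.43/0.124)^(1/0.57) ≈ 8.8603.
y_gold = 8.8603^0.43 ≈ 2.5551.
c_gold = y_gold − (n+δ)·k_gold = 2.5551 − 0.124·8.8603 ≈ 1.4564.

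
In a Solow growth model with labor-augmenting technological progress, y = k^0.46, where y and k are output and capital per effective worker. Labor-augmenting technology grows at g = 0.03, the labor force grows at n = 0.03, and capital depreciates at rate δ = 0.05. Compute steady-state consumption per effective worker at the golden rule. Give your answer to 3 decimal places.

c_gold ≈ 1.827

n + g + δ = 0.03 + 0.03 + 0.05 = 0.11.
Setting f'(k) = n+g+δ gives 0.46·k^(0.46−1) = 0.11, hence k_gold = (0.46/0.11)^(1/0.54) ≈ 14.1474.
y_gold = 14.1474^0.46 ≈ 3.3831.
c_gold = y_gold − (n+g+δ)·k_gold = 3.3831 − 0.11·14.1474 ≈ 1.8269.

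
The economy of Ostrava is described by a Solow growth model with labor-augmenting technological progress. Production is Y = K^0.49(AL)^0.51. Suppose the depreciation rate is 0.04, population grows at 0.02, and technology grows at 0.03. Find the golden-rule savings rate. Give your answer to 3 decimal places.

s_gold = 0.490

The effective depreciation rate is n + g + δ = 0.02 + 0.03 + 0.04 = 0.09.
At the golden rule MPK = n+g+δ, and in any Cobb-Douglas steady state s = (n+g+δ)·k/y = MPK·k/y = capital's share 0.49.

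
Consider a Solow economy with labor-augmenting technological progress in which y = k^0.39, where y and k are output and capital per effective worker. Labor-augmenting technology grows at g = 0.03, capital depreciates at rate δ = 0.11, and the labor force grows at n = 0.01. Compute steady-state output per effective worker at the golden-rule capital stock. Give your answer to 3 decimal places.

y_gold ≈ 1.842

Break-even investment rate: n + g + δ = 0.01 + 0.03 + 0.11 = 0.15.
Golden rule sets MPK = n+g+δ: 0.39·k^(0.39−1) = 0.15, so k_gold = (0.39/0.15)^(1/0.61) ≈ 4.7894.
Output: y_gold = k_gold^0.39 = 4.7894^0.39 ≈ 1.8421.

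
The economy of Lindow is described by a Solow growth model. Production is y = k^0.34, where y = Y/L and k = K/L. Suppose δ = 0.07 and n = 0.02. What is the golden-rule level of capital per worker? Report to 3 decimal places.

k_gold ≈ 7.492

n + δ = 0.02 + 0.07 = 0.09.
Setting f'(k) = n+δ gives 0.34·k^(0.34−1) = 0.09, hence k_gold = (0.34/0.09)^(1/0.66) ≈ 7.4920.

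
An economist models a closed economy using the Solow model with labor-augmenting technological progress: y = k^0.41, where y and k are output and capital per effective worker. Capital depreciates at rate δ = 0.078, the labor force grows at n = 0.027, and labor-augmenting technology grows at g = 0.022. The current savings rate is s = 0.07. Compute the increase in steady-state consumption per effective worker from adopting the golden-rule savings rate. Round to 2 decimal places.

The effective depreciation rate is n + g + δ = 0.027 + 0.022 + 0.078 = 0.127.
Current steady state (s = 0.07): k* = (0.07/0.127)^(1/0.59) ≈ 0.3643, y* = 0.3643^0.41 ≈ 0.6610, c* = (1−0.07)·0.6610 ≈ 0.6148.
Setting f'(k) = n+g+δ gives 0.41·k^(0.41−1) = 0.127, hence k_gold = (0.41/0.127)^(1/0.59) ≈ 7.2892.
y_gold = 7.2892^0.41 ≈ 2.2579, c_gold = y_gold − 0.127·k_gold ≈ 1.3321.
Gain: Δc = 1.3321 − 0.6148 ≈ 0.7174.

Δc ≈ 0.72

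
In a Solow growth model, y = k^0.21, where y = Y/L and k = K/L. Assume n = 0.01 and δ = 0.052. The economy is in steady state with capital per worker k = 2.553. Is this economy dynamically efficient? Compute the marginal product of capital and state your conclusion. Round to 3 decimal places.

dynamically efficient; MPK ≈ 0.100

Capital per worker breaks even when investment replaces (n + δ)·k; here n + δ = 0.062.
MPK = 0.21·k^(0.21−1) = 0.21·2.553^(-0.79) ≈ 0.1001.
MPK > 0.062, so the economy is dynamically efficient (under-saving).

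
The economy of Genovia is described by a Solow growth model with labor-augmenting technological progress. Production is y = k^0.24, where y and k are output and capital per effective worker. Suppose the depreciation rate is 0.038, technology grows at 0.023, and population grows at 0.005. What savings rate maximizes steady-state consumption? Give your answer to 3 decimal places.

n + g + δ = 0.005 + 0.023 + 0.038 = 0.066.
At the golden rule MPK = n+g+δ, and in any Cobb-Douglas steady state s = (n+g+δ)·k/y = MPK·k/y = capital's share 0.24.

s_gold = 0.240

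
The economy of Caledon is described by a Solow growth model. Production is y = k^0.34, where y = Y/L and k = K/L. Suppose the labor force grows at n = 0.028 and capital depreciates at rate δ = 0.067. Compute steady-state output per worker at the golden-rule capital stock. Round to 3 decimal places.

y_gold ≈ 1.929

Break-even investment rate: n + δ = 0.028 + 0.067 = 0.095.
Maximizing c = f(k) − (n+δ)·k gives f'(k) = n+δ, i.e. 0.34·k^(0.34−1) = 0.095, so k_gold = (0.34/0.095)^(1/0.66) ≈ 6.9028.
Output: y_gold = k_gold^0.34 = 6.9028^0.34 ≈ 1.9287.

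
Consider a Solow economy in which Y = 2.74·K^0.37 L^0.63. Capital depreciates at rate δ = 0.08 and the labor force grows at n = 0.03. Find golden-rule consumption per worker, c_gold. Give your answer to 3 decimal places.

c_gold ≈ 6.362

The effective depreciation rate is n + δ = 0.03 + 0.08 = 0.11.
At the golden rule the marginal product of capital equals n+δ: 0.37·2.74·k^(0.37−1) = 0.11. Solving, k_gold = (0.37·2.74/0.11)^(1/0.63) ≈ 33.9662.
y_gold = 2.74·33.9662^0.37 ≈ 10.0981.
c_gold = y_gold − (n+δ)·k_gold = 10.0981 − 0.11·33.9662 ≈ 6.3618.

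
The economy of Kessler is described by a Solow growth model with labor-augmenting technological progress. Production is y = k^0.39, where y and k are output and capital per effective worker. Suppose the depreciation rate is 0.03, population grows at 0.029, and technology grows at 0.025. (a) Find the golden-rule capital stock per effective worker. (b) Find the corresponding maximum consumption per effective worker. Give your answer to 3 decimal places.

(a) k_gold ≈ 12.391; (b) c_gold ≈ 1.628

Break-even investment rate: n + g + δ = 0.029 + 0.025 + 0.03 = 0.084.
Maximizing c = f(k) − (n+g+δ)·k gives f'(k) = n+g+δ, i.e. 0.39·k^(0.39−1) = 0.084, so k_gold = (0.39/0.084)^(1/0.61) ≈ 12.3906.
y_gold = 12.3906^0.39 ≈ 2.6687; c_gold = y_gold − 0.084·k_gold ≈ 1.6279.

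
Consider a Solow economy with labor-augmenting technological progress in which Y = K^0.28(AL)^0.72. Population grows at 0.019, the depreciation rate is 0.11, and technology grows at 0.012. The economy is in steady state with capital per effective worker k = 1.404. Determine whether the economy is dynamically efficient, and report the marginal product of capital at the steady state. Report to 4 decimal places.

dynamically efficient; MPK ≈ 0.2193

Capital per effective worker breaks even when investment replaces (n + g + δ)·k; here n + g + δ = 0.141.
MPK = 0.28·k^(0.28−1) = 0.28·1.404^(-0.72) ≈ 0.2193.
MPK > 0.141, so the economy is dynamically efficient (under-saving).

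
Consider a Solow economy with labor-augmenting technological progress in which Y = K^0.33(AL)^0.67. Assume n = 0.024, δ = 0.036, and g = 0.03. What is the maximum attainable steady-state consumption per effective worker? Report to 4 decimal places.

c_gold ≈ 1.2706

Capital per effective worker breaks even when investment replaces (n + g + δ)·k; here n + g + δ = 0.09.
At the golden rule the marginal product of capital equals n+g+δ: 0.33·k^(0.33−1) = 0.09. Solving, k_gold = (0.33/0.09)^(1/0.67) ≈ 6.9534.
y_gold = 6.9534^0.33 ≈ 1.8964.
c_gold = y_gold − (n+g+δ)·k_gold = 1.8964 − 0.09·6.9534 ≈ 1.2706.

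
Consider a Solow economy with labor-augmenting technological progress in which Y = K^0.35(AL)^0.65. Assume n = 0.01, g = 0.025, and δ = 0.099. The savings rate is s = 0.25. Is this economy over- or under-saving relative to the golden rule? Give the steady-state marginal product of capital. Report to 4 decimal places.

under-saving; MPK ≈ 0.1876

Capital per effective worker breaks even when investment replaces (n + g + δ)·k; here n + g + δ = 0.134.
Steady-state k*: s·k^0.35 = 0.134·k gives k* = (0.25/0.134)^(1/0.65) ≈ 2.6102.
MPK = 0.35·2.6102^(-0.65) ≈ 0.1876.
MPK > n+g+δ = 0.134, so the economy is dynamically efficient (under-saving).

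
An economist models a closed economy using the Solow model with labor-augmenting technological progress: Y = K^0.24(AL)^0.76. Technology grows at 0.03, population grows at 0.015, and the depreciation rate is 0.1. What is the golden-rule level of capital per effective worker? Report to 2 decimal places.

k_gold ≈ 1.94

Break-even investment rate: n + g + δ = 0.015 + 0.03 + 0.1 = 0.145.
At the golden rule the marginal product of capital equals n+g+δ: 0.24·k^(0.24−1) = 0.145. Solving, k_gold = (0.24/0.145)^(1/0.76) ≈ 1.9407.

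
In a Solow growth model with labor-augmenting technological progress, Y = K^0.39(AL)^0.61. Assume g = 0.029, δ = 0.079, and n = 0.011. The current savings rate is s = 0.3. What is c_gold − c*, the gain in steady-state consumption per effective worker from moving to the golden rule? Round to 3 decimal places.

Break-even investment rate: n + g + δ = 0.011 + 0.029 + 0.079 = 0.119.
Current steady state (s = 0.3): k* = (0.3/0.119)^(1/0.61) ≈ 4.5532, y* = 4.5532^0.39 ≈ 1.8061, c* = (1−0.3)·1.8061 ≈ 1.2643.
Setting f'(k) = n+g+δ gives 0.39·k^(0.39−1) = 0.119, hence k_gold = (0.39/0.119)^(1/0.61) ≈ 7.0002.
y_gold = 7.0002^0.39 ≈ 2.1360, c_gold = y_gold − 0.119·k_gold ≈ 1.3029.
Gain: Δc = 1.3029 − 1.2643 ≈ 0.0387.

Δc ≈ 0.039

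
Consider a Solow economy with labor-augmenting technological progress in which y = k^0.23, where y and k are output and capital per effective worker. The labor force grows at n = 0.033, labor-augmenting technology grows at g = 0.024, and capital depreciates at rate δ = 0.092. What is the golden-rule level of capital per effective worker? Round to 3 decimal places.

k_gold ≈ 1.757

n + g + δ = 0.033 + 0.024 + 0.092 = 0.149.
Maximizing c = f(k) − (n+g+δ)·k gives f'(k) = n+g+δ, i.e. 0.23·k^(0.23−1) = 0.149, so k_gold = (0.23/0.149)^(1/0.77) ≈ 1.7574.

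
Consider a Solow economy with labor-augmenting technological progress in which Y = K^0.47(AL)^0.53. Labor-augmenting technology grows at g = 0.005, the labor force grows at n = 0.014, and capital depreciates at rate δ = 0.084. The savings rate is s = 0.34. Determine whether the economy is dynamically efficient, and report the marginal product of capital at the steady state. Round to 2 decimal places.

dynamically efficient; MPK ≈ 0.14

The effective depreciation rate is n + g + δ = 0.014 + 0.005 + 0.084 = 0.103.
Steady-state k*: s·k^0.47 = 0.103·k gives k* = (0.34/0.103)^(1/0.53) ≈ 9.5185.
MPK = 0.47·9.5185^(-0.53) ≈ 0.1424.
MPK > n+g+δ = 0.103, so the economy is dynamically efficient (under-saving).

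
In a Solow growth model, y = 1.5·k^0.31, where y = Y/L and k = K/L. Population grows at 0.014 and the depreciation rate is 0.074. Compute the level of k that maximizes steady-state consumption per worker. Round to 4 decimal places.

Capital per worker breaks even when investment replaces (n + δ)·k; here n + δ = 0.088.
At the golden rule the marginal product of capital equals n+δ: 0.31·1.5·k^(0.31−1) = 0.088. Solving, k_gold = (0.31·1.5/0.088)^(1/0.69) ≈ 11.1631.

k_gold ≈ 11.1631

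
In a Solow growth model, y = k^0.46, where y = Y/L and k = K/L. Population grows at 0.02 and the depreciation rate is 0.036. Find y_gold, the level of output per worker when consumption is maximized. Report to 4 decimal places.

y_gold ≈ 6.0128

n + δ = 0.02 + 0.036 = 0.056.
At the golden rule the marginal product of capital equals n+δ: 0.46·k^(0.46−1) = 0.056. Solving, k_gold = (0.46/0.056)^(1/0.54) ≈ 49.3910.
Output: y_gold = k_gold^0.46 = 49.3910^0.46 ≈ 6.0128.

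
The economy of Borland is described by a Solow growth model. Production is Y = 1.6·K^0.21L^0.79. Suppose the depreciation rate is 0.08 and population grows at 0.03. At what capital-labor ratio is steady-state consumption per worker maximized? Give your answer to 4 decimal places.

The effective depreciation rate is n + δ = 0.03 + 0.08 = 0.11.
Maximizing c = f(k) − (n+δ)·k gives f'(k) = n+δ, i.e. 0.21·1.6·k^(0.21−1) = 0.11, so k_gold = (0.21·1.6/0.11)^(1/0.79) ≈ 4.1101.

k_gold ≈ 4.1101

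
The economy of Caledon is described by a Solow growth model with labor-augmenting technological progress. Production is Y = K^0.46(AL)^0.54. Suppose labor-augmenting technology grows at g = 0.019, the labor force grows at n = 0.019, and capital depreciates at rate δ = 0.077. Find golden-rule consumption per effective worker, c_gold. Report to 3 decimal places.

c_gold ≈ 1.759

n + g + δ = 0.019 + 0.019 + 0.077 = 0.115.
Setting f'(k) = n+g+δ gives 0.46·k^(0.46−1) = 0.115, hence k_gold = (0.46/0.115)^(1/0.54) ≈ 13.0294.
y_gold = 13.0294^0.46 ≈ 3.2574.
c_gold = y_gold − (n+g+δ)·k_gold = 3.2574 − 0.115·13.0294 ≈ 1.7590.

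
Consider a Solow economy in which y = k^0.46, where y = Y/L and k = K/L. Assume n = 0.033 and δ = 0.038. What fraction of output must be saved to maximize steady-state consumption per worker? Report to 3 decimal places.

Capital per worker breaks even when investment replaces (n + δ)·k; here n + δ = 0.071.
At the golden rule MPK = n+δ, and in any Cobb-Douglas steady state s = (n+δ)·k/y = MPK·k/y = capital's share 0.46.

s_gold = 0.460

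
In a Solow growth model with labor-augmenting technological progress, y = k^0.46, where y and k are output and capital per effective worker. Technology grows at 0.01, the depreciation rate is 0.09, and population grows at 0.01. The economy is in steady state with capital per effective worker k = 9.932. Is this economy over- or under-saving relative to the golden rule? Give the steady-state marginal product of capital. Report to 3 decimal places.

Break-even investment rate: n + g + δ = 0.01 + 0.01 + 0.09 = 0.11.
MPK = 0.46·k^(0.46−1) = 0.46·9.932^(-0.54) ≈ 0.1332.
MPK > 0.11, so the economy is dynamically efficient (under-saving).

under-saving; MPK ≈ 0.133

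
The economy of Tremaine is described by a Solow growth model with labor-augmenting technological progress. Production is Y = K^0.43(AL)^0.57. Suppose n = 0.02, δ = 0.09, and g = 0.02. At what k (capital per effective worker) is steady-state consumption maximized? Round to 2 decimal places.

k_gold ≈ 8.16

n + g + δ = 0.02 + 0.02 + 0.09 = 0.13.
Maximizing c = f(k) − (n+g+δ)·k gives f'(k) = n+g+δ, i.e. 0.43·k^(0.43−1) = 0.13, so k_gold = (0.43/0.13)^(1/0.57) ≈ 8.1554.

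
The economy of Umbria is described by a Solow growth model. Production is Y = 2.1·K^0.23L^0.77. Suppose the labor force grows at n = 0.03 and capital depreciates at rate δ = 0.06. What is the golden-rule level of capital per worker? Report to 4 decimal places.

n + δ = 0.03 + 0.06 = 0.09.
Maximizing c = f(k) − (n+δ)·k gives f'(k) = n+δ, i.e. 0.23·2.1·k^(0.23−1) = 0.09, so k_gold = (0.23·2.1/0.09)^(1/0.77) ≈ 8.8648.

k_gold ≈ 8.8648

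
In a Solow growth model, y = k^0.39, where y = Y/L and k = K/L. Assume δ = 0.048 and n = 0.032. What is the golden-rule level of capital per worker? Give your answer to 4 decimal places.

k_gold ≈ 13.4223

Break-even investment rate: n + δ = 0.032 + 0.048 = 0.08.
Golden rule sets MPK = n+δ: 0.39·k^(0.39−1) = 0.08, so k_gold = (0.39/0.08)^(1/0.61) ≈ 13.4223.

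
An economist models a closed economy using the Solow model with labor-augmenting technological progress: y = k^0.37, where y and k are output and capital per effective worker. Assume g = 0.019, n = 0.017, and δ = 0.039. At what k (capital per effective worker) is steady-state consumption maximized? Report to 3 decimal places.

k_gold ≈ 12.596

n + g + δ = 0.017 + 0.019 + 0.039 = 0.075.
Golden rule sets MPK = n+g+δ: 0.37·k^(0.37−1) = 0.075, so k_gold = (0.37/0.075)^(1/0.63) ≈ 12.5957.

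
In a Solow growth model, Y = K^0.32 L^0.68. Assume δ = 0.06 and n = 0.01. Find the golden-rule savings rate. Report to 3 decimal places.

Capital per worker breaks even when investment replaces (n + δ)·k; here n + δ = 0.07.
At the golden rule MPK = n+δ, and in any Cobb-Douglas steady state s = (n+δ)·k/y = MPK·k/y = capital's share 0.32.

s_gold = 0.320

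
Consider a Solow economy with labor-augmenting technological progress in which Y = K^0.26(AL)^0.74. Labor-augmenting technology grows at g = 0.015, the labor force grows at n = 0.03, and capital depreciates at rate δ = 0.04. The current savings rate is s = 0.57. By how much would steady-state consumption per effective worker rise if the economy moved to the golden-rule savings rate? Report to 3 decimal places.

Δc ≈ 0.257

n + g + δ = 0.03 + 0.015 + 0.04 = 0.085.
Current steady state (s = 0.57): k* = (0.57/0.085)^(1/0.74) ≈ 13.0868, y* = 13.0868^0.26 ≈ 1.9515, c* = (1−0.57)·1.9515 ≈ 0.8392.
Maximizing c = f(k) − (n+g+δ)·k gives f'(k) = n+g+δ, i.e. 0.26·k^(0.26−1) = 0.085, so k_gold = (0.26/0.085)^(1/0.74) ≈ 4.5306.
y_gold = 4.5306^0.26 ≈ 1.4812, c_gold = y_gold − 0.085·k_gold ≈ 1.0961.
Gain: Δc = 1.0961 − 0.8392 ≈ 0.2569.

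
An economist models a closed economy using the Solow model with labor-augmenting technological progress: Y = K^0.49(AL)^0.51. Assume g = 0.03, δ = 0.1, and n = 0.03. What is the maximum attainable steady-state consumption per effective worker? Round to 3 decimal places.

Capital per effective worker breaks even when investment replaces (n + g + δ)·k; here n + g + δ = 0.16.
Maximizing c = f(k) − (n+g+δ)·k gives f'(k) = n+g+δ, i.e. 0.49·k^(0.49−1) = 0.16, so k_gold = (0.49/0.16)^(1/0.51) ≈ 8.9762.
y_gold = 8.9762^0.49 ≈ 2.9310.
c_gold = y_gold − (n+g+δ)·k_gold = 2.9310 − 0.16·8.9762 ≈ 1.4948.

c_gold ≈ 1.495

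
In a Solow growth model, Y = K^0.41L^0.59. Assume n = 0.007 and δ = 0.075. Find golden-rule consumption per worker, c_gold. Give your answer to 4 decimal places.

The effective depreciation rate is n + δ = 0.007 + 0.075 = 0.082.
Maximizing c = f(k) − (n+δ)·k gives f'(k) = n+δ, i.e. 0.41·k^(0.41−1) = 0.082, so k_gold = (0.41/0.082)^(1/0.59) ≈ 15.3001.
y_gold = 15.3001^0.41 ≈ 3.0600.
c_gold = y_gold − (n+δ)·k_gold = 3.0600 − 0.082·15.3001 ≈ 1.8054.

c_gold ≈ 1.8054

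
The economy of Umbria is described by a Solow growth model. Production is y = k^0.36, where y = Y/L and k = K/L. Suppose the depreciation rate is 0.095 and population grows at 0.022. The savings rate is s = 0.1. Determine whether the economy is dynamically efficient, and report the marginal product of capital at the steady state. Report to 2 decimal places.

dynamically efficient; MPK ≈ 0.42

n + δ = 0.022 + 0.095 = 0.117.
Steady-state k*: s·k^0.36 = 0.117·k gives k* = (0.1/0.117)^(1/0.64) ≈ 0.7825.
MPK = 0.36·0.7825^(-0.64) ≈ 0.4212.
MPK > n+δ = 0.117, so the economy is dynamically efficient (under-saving).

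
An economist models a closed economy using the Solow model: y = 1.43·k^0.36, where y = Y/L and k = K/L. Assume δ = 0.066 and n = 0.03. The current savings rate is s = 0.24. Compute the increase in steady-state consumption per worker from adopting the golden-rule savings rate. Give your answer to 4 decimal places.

n + δ = 0.03 + 0.066 = 0.096.
Current steady state (s = 0.24): k* = (0.24·1.43/0.096)^(1/0.64) ≈ 7.3197, y* = 1.43·7.3197^0.36 ≈ 2.9279, c* = (1−0.24)·2.9279 ≈ 2.2252.
Golden rule sets MPK = n+δ: 0.36·1.43·k^(0.36−1) = 0.096, so k_gold = (0.36·1.43/0.096)^(1/0.64) ≈ 13.7923.
y_gold = 1.43·13.7923^0.36 ≈ 3.6779, c_gold = y_gold − 0.096·k_gold ≈ 2.3539.
Gain: Δc = 2.3539 − 2.2252 ≈ 0.1287.

Δc ≈ 0.1287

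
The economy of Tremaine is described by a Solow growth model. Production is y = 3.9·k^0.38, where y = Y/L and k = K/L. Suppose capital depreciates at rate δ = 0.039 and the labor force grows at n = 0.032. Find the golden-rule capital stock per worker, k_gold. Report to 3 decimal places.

The effective depreciation rate is n + δ = 0.032 + 0.039 = 0.071.
At the golden rule the marginal product of capital equals n+δ: 0.38·3.9·k^(0.38−1) = 0.071. Solving, k_gold = (0.38·3.9/0.071)^(1/0.62) ≈ 134.3912.

k_gold ≈ 134.391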